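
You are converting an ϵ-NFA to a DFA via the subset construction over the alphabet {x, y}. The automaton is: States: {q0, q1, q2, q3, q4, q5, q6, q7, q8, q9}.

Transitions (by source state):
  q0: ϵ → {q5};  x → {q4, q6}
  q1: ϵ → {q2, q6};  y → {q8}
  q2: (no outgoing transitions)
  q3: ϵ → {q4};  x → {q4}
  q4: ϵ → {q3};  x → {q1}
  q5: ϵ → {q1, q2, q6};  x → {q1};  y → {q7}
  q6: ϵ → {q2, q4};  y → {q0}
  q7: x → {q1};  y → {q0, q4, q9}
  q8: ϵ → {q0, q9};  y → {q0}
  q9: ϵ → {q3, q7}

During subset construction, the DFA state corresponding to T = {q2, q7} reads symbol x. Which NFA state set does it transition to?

{q1, q2, q3, q4, q6}

q7 on x → {q1}.
No x-transition from q2.
Union after reading x: {q1}.
Now take the ϵ-closure:
From q1 via ϵ: add q2, q6.
From q6 via ϵ: add q4.
From q4 via ϵ: add q3.
No new states can be added; the closed set is {q1, q2, q3, q4, q6}.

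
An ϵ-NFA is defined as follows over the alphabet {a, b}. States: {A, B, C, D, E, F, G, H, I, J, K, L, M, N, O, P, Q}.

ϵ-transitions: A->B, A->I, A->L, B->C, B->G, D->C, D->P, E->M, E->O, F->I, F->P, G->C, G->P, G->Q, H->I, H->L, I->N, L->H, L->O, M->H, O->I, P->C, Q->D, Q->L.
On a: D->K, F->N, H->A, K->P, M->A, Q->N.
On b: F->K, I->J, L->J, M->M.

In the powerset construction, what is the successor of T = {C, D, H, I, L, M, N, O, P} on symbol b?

I on b → {J}.
L on b → {J}.
M on b → {M}.
No b-transition from C, D, H, N, O, P.
Union after reading b: {J, M}.
Now take the ϵ-closure:
From M via ϵ: add H.
From H via ϵ: add I, L.
From I via ϵ: add N.
From L via ϵ: add O.
No new states can be added; the closed set is {H, I, J, L, M, N, O}.

{H, I, J, L, M, N, O}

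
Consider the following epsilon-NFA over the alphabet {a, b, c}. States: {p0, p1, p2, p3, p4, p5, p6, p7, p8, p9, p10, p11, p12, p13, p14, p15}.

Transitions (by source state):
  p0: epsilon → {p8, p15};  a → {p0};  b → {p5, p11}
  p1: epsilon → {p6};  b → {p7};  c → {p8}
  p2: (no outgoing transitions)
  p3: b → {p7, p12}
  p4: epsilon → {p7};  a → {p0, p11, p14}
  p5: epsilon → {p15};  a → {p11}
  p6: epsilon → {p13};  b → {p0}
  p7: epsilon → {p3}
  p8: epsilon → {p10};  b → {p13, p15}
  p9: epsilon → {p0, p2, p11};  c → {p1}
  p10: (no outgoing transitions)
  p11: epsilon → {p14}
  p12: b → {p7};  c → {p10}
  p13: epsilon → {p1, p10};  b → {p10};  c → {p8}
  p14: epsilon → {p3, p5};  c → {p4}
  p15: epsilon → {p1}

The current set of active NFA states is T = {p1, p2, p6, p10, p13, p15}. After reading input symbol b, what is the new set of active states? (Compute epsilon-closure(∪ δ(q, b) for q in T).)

p1 on b → {p7}.
p6 on b → {p0}.
p13 on b → {p10}.
No b-transition from p2, p10, p15.
Union after reading b: {p0, p7, p10}.
Now take the epsilon-closure:
From p0 via epsilon: add p8, p15.
From p7 via epsilon: add p3.
From p15 via epsilon: add p1.
From p1 via epsilon: add p6.
From p6 via epsilon: add p13.
No new states can be added; the closed set is {p0, p1, p3, p6, p7, p8, p10, p13, p15}.

{p0, p1, p3, p6, p7, p8, p10, p13, p15}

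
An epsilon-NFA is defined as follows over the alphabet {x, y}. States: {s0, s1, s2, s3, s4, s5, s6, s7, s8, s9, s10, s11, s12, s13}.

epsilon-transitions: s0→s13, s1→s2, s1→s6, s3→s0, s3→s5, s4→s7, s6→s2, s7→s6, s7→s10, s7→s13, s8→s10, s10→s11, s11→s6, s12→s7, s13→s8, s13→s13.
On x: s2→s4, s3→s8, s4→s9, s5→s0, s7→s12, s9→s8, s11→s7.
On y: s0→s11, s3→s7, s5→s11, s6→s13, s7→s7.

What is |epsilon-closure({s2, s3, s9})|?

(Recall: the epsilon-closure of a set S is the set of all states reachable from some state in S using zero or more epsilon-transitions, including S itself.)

Start with {s2, s3, s9}.
From s3 via epsilon: add s0, s5.
From s0 via epsilon: add s13.
From s13 via epsilon: add s8.
From s8 via epsilon: add s10.
From s10 via epsilon: add s11.
From s11 via epsilon: add s6.
epsilon-closure = {s0, s2, s3, s5, s6, s8, s9, s10, s11, s13}, which has 10 states.

10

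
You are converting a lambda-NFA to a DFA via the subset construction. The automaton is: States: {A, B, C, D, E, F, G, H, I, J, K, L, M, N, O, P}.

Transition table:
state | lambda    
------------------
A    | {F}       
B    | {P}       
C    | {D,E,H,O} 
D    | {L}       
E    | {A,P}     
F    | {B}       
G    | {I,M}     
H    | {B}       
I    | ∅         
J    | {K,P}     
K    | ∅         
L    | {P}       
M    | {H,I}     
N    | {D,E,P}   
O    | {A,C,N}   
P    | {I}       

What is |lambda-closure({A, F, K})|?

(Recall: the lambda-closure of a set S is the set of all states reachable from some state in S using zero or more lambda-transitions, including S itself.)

6

Start with {A, F, K}.
From F via lambda: add B.
From B via lambda: add P.
From P via lambda: add I.
lambda-closure = {A, B, F, I, K, P}, which has 6 states.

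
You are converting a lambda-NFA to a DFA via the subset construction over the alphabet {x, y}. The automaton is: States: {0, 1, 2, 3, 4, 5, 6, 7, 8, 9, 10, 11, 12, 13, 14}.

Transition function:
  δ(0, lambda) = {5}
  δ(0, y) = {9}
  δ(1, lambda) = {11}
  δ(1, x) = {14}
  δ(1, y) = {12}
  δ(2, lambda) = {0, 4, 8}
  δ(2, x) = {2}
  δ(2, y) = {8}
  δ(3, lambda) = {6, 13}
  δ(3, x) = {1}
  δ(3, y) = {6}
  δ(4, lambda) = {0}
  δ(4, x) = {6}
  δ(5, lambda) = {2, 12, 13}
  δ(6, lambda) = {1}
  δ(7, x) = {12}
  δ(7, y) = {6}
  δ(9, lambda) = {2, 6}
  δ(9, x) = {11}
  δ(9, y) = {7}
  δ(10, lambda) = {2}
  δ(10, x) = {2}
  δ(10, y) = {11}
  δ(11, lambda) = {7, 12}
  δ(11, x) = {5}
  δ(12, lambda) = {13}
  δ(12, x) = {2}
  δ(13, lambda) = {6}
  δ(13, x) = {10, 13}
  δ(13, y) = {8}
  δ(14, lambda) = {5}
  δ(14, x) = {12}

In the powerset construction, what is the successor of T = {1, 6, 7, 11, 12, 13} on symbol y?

1 on y → {12}.
7 on y → {6}.
13 on y → {8}.
No y-transition from 6, 11, 12.
Union after reading y: {6, 8, 12}.
Now take the lambda-closure:
From 6 via lambda: add 1.
From 12 via lambda: add 13.
From 1 via lambda: add 11.
From 11 via lambda: add 7.
No new states can be added; the closed set is {1, 6, 7, 8, 11, 12, 13}.

{1, 6, 7, 8, 11, 12, 13}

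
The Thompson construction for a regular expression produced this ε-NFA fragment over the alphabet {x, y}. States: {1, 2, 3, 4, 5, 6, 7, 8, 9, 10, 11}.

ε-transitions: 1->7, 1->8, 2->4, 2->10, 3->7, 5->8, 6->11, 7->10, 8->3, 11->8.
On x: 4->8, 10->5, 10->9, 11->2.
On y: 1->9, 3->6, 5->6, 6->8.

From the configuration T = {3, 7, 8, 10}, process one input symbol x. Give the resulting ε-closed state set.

{3, 5, 7, 8, 9, 10}

10 on x → {5, 9}.
No x-transition from 3, 7, 8.
Union after reading x: {5, 9}.
Now take the ε-closure:
From 5 via ε: add 8.
From 8 via ε: add 3.
From 3 via ε: add 7.
From 7 via ε: add 10.
No new states can be added; the closed set is {3, 5, 7, 8, 9, 10}.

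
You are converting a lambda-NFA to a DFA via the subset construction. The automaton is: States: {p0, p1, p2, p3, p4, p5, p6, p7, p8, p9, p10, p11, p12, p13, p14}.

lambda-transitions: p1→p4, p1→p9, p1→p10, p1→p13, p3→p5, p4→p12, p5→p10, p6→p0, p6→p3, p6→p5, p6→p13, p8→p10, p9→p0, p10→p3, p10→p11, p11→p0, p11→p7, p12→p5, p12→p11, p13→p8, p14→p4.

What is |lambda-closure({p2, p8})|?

8

Start with {p2, p8}.
From p8 via lambda: add p10.
From p10 via lambda: add p3, p11.
From p3 via lambda: add p5.
From p11 via lambda: add p0, p7.
lambda-closure = {p0, p2, p3, p5, p7, p8, p10, p11}, which has 8 states.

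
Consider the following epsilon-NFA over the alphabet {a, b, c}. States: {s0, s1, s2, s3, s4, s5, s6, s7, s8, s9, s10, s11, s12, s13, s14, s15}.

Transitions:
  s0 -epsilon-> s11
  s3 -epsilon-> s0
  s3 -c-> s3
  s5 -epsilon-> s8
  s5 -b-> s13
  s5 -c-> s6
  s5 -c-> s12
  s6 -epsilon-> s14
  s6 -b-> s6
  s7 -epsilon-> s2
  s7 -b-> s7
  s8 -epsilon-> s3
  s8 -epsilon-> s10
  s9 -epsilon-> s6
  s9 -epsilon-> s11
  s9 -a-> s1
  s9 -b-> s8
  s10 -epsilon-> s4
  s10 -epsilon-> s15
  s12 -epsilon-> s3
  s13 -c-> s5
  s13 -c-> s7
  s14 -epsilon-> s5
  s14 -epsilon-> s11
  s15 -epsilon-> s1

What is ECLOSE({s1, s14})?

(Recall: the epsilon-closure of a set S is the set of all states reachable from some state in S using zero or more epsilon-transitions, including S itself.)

{s0, s1, s3, s4, s5, s8, s10, s11, s14, s15}

Start with {s1, s14}.
From s14 via epsilon: add s5, s11.
From s5 via epsilon: add s8.
From s8 via epsilon: add s3, s10.
From s3 via epsilon: add s0.
From s10 via epsilon: add s4, s15.
No new states can be added; the closed set is {s0, s1, s3, s4, s5, s8, s10, s11, s14, s15}.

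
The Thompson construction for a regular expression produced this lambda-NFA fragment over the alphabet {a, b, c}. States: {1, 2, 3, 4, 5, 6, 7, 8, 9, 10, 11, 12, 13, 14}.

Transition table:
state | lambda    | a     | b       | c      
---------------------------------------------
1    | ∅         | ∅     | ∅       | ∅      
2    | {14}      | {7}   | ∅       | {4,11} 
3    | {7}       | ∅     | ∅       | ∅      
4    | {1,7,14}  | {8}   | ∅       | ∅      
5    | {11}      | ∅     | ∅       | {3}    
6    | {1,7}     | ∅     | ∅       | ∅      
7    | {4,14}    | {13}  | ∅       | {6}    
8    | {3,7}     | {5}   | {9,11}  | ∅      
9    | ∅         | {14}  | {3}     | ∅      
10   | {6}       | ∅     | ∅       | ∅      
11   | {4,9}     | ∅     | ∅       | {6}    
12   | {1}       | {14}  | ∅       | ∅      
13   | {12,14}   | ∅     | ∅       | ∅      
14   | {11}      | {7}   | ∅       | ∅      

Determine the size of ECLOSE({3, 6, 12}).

9

Start with {3, 6, 12}.
From 3 via lambda: add 7.
From 6 via lambda: add 1.
From 7 via lambda: add 4, 14.
From 14 via lambda: add 11.
From 11 via lambda: add 9.
lambda-closure = {1, 3, 4, 6, 7, 9, 11, 12, 14}, which has 9 states.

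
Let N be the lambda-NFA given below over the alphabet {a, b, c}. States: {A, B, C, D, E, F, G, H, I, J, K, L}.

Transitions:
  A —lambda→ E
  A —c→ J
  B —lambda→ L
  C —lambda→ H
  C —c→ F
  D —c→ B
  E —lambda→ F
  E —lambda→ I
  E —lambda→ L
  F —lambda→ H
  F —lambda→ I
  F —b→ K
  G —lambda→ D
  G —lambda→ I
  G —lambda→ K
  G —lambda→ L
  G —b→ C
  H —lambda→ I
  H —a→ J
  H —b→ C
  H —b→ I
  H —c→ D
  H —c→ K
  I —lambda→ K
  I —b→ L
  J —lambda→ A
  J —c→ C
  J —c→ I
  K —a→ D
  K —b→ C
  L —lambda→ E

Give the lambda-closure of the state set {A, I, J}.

Start with {A, I, J}.
From A via lambda: add E.
From I via lambda: add K.
From E via lambda: add F, L.
From F via lambda: add H.
No new states can be added; the closed set is {A, E, F, H, I, J, K, L}.

{A, E, F, H, I, J, K, L}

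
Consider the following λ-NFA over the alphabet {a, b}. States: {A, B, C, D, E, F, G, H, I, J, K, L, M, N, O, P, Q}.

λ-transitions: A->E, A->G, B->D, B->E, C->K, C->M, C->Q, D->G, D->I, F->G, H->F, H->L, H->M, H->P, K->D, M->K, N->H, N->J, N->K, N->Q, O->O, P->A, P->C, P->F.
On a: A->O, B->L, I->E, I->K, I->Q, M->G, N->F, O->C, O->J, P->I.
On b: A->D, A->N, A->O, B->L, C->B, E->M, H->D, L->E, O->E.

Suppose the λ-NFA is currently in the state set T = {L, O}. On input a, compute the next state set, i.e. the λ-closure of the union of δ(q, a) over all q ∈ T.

O on a → {C, J}.
No a-transition from L.
Union after reading a: {C, J}.
Now take the λ-closure:
From C via λ: add K, M, Q.
From K via λ: add D.
From D via λ: add G, I.
No new states can be added; the closed set is {C, D, G, I, J, K, M, Q}.

{C, D, G, I, J, K, M, Q}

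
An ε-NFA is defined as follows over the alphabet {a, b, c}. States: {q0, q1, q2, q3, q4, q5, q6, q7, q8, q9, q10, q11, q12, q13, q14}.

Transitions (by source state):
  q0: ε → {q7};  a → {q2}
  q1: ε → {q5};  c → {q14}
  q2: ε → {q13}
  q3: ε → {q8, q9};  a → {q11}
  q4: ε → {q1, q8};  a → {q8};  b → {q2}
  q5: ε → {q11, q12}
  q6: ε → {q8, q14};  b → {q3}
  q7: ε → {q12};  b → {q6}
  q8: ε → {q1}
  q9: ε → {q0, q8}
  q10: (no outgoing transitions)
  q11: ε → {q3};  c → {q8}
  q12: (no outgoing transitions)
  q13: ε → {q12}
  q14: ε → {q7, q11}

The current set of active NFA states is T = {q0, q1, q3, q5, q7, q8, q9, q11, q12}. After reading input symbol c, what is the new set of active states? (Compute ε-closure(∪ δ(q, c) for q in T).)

q1 on c → {q14}.
q11 on c → {q8}.
No c-transition from q0, q3, q5, q7, q8, q9, q12.
Union after reading c: {q8, q14}.
Now take the ε-closure:
From q8 via ε: add q1.
From q14 via ε: add q7, q11.
From q1 via ε: add q5.
From q7 via ε: add q12.
From q11 via ε: add q3.
From q3 via ε: add q9.
From q9 via ε: add q0.
No new states can be added; the closed set is {q0, q1, q3, q5, q7, q8, q9, q11, q12, q14}.

{q0, q1, q3, q5, q7, q8, q9, q11, q12, q14}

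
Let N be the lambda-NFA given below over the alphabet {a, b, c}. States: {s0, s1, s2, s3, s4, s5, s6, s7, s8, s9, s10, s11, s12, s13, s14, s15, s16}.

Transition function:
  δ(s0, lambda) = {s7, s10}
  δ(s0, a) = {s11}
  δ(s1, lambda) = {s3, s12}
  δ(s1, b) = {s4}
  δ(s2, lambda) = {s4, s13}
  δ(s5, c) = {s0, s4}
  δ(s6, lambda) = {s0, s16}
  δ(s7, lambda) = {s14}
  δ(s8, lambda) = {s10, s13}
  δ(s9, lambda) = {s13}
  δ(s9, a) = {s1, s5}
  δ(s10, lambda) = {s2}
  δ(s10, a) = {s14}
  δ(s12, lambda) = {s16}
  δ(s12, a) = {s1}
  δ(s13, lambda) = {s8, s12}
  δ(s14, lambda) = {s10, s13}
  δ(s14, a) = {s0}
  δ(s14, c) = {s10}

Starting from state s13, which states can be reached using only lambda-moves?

{s2, s4, s8, s10, s12, s13, s16}

Start with {s13}.
From s13 via lambda: add s8, s12.
From s8 via lambda: add s10.
From s12 via lambda: add s16.
From s10 via lambda: add s2.
From s2 via lambda: add s4.
No new states can be added; the closed set is {s2, s4, s8, s10, s12, s13, s16}.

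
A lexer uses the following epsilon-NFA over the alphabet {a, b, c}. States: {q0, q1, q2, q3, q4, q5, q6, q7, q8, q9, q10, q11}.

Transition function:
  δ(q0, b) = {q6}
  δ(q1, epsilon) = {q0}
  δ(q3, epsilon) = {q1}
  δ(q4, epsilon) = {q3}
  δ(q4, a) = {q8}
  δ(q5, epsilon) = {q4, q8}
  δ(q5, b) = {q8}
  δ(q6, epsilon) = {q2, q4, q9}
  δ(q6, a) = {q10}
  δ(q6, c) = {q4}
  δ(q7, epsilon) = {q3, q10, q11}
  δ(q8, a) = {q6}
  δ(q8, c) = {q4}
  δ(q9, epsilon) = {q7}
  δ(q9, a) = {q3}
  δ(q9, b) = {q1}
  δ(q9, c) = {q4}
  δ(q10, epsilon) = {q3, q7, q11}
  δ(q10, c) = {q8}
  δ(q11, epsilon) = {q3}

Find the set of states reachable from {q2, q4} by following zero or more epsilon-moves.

{q0, q1, q2, q3, q4}

Start with {q2, q4}.
From q4 via epsilon: add q3.
From q3 via epsilon: add q1.
From q1 via epsilon: add q0.
No new states can be added; the closed set is {q0, q1, q2, q3, q4}.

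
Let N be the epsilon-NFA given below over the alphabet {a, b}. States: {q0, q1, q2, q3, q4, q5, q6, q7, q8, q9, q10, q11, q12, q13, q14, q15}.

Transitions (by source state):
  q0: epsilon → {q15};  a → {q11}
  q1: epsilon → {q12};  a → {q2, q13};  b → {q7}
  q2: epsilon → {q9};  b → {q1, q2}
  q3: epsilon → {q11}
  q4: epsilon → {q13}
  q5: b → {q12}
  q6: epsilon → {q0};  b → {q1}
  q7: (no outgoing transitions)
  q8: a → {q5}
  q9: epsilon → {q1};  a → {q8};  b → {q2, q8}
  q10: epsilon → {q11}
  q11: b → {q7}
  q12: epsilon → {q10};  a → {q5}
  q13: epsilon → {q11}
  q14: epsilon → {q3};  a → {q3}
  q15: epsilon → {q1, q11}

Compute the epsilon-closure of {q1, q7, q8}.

Start with {q1, q7, q8}.
From q1 via epsilon: add q12.
From q12 via epsilon: add q10.
From q10 via epsilon: add q11.
No new states can be added; the closed set is {q1, q7, q8, q10, q11, q12}.

{q1, q7, q8, q10, q11, q12}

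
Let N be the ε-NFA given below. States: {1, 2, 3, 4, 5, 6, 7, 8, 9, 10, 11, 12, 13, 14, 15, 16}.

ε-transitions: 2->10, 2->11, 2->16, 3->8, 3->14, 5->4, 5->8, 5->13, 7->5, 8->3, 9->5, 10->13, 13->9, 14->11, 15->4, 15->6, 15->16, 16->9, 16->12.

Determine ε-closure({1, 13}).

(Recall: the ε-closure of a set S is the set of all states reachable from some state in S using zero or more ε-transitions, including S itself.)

Start with {1, 13}.
From 13 via ε: add 9.
From 9 via ε: add 5.
From 5 via ε: add 4, 8.
From 8 via ε: add 3.
From 3 via ε: add 14.
From 14 via ε: add 11.
No new states can be added; the closed set is {1, 3, 4, 5, 8, 9, 11, 13, 14}.

{1, 3, 4, 5, 8, 9, 11, 13, 14}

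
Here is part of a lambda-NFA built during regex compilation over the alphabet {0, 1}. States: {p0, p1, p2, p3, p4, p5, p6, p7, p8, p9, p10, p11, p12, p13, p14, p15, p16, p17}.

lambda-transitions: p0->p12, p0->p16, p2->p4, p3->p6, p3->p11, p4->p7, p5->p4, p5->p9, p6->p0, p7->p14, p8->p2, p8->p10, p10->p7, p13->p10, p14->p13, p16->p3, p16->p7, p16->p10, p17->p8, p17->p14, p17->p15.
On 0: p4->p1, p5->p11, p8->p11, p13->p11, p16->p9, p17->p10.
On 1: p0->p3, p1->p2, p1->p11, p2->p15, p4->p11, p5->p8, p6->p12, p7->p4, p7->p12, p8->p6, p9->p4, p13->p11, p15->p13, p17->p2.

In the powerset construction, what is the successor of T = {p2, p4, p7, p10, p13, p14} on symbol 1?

{p4, p7, p10, p11, p12, p13, p14, p15}

p2 on 1 → {p15}.
p4 on 1 → {p11}.
p7 on 1 → {p4, p12}.
p13 on 1 → {p11}.
No 1-transition from p10, p14.
Union after reading 1: {p4, p11, p12, p15}.
Now take the lambda-closure:
From p4 via lambda: add p7.
From p7 via lambda: add p14.
From p14 via lambda: add p13.
From p13 via lambda: add p10.
No new states can be added; the closed set is {p4, p7, p10, p11, p12, p13, p14, p15}.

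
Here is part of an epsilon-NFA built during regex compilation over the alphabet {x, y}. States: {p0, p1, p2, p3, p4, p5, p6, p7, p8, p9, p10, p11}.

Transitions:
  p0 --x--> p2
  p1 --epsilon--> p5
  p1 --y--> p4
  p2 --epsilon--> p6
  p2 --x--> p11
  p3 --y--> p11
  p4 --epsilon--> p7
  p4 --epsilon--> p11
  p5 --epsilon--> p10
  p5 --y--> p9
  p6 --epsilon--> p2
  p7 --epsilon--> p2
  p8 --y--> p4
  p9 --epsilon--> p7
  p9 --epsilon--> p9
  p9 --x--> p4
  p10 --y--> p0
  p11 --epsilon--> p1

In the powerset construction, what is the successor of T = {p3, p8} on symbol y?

p3 on y → {p11}.
p8 on y → {p4}.
Union after reading y: {p4, p11}.
Now take the epsilon-closure:
From p4 via epsilon: add p7.
From p11 via epsilon: add p1.
From p1 via epsilon: add p5.
From p7 via epsilon: add p2.
From p2 via epsilon: add p6.
From p5 via epsilon: add p10.
No new states can be added; the closed set is {p1, p2, p4, p5, p6, p7, p10, p11}.

{p1, p2, p4, p5, p6, p7, p10, p11}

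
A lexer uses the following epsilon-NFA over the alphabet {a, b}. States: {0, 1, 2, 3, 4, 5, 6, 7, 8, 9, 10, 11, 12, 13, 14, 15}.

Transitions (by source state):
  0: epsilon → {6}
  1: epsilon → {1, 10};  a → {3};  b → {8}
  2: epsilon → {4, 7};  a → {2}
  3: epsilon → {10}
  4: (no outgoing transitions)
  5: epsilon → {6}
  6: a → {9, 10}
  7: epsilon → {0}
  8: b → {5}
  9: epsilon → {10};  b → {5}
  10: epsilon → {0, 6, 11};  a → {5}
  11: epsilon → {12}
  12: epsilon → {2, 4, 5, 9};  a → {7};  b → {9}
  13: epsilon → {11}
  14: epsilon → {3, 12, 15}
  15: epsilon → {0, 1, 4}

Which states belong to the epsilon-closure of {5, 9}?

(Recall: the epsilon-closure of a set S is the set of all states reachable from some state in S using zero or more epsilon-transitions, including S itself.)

Start with {5, 9}.
From 5 via epsilon: add 6.
From 9 via epsilon: add 10.
From 10 via epsilon: add 0, 11.
From 11 via epsilon: add 12.
From 12 via epsilon: add 2, 4.
From 2 via epsilon: add 7.
No new states can be added; the closed set is {0, 2, 4, 5, 6, 7, 9, 10, 11, 12}.

{0, 2, 4, 5, 6, 7, 9, 10, 11, 12}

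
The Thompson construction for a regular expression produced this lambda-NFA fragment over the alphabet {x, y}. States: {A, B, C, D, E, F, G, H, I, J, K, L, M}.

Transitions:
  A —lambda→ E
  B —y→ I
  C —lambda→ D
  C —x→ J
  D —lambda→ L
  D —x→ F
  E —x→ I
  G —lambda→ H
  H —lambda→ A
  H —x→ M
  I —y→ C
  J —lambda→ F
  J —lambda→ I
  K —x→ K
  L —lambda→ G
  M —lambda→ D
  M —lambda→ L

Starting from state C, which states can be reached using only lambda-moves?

{A, C, D, E, G, H, L}

Start with {C}.
From C via lambda: add D.
From D via lambda: add L.
From L via lambda: add G.
From G via lambda: add H.
From H via lambda: add A.
From A via lambda: add E.
No new states can be added; the closed set is {A, C, D, E, G, H, L}.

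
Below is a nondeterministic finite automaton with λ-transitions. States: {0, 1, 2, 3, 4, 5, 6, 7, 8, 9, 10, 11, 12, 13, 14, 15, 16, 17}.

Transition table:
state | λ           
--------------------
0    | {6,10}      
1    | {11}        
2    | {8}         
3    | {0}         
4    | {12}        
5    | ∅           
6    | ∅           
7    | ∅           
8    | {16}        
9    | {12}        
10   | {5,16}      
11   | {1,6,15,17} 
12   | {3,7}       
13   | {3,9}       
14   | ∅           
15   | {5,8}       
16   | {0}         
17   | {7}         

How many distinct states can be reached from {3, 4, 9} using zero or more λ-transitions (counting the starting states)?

Start with {3, 4, 9}.
From 3 via λ: add 0.
From 4 via λ: add 12.
From 0 via λ: add 6, 10.
From 12 via λ: add 7.
From 10 via λ: add 5, 16.
λ-closure = {0, 3, 4, 5, 6, 7, 9, 10, 12, 16}, which has 10 states.

10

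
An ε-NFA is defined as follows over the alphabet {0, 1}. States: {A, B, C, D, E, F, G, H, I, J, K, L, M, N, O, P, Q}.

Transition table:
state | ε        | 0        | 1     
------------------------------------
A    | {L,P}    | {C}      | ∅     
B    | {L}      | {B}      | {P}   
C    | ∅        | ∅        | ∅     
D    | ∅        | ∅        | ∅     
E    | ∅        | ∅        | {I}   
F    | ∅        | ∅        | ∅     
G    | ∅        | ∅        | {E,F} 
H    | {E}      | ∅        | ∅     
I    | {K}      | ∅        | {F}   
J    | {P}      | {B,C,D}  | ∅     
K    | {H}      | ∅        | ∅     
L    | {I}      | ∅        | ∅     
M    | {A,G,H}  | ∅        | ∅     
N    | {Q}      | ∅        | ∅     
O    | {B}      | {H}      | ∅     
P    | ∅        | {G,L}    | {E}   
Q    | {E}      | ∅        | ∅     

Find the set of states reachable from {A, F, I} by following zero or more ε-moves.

Start with {A, F, I}.
From A via ε: add L, P.
From I via ε: add K.
From K via ε: add H.
From H via ε: add E.
No new states can be added; the closed set is {A, E, F, H, I, K, L, P}.

{A, E, F, H, I, K, L, P}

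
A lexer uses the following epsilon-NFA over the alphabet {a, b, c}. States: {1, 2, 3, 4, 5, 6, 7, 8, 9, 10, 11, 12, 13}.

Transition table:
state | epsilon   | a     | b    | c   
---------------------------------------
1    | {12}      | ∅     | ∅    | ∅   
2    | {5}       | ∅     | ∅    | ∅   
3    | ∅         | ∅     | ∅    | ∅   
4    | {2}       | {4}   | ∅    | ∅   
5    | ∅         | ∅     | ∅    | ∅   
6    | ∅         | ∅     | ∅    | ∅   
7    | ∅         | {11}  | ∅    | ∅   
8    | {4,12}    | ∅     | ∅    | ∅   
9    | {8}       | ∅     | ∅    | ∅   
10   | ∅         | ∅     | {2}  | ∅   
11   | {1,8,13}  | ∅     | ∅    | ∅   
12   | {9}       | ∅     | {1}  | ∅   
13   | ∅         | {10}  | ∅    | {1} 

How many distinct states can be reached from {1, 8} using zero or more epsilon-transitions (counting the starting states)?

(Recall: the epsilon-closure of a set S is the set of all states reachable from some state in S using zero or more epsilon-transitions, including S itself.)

7

Start with {1, 8}.
From 1 via epsilon: add 12.
From 8 via epsilon: add 4.
From 4 via epsilon: add 2.
From 12 via epsilon: add 9.
From 2 via epsilon: add 5.
epsilon-closure = {1, 2, 4, 5, 8, 9, 12}, which has 7 states.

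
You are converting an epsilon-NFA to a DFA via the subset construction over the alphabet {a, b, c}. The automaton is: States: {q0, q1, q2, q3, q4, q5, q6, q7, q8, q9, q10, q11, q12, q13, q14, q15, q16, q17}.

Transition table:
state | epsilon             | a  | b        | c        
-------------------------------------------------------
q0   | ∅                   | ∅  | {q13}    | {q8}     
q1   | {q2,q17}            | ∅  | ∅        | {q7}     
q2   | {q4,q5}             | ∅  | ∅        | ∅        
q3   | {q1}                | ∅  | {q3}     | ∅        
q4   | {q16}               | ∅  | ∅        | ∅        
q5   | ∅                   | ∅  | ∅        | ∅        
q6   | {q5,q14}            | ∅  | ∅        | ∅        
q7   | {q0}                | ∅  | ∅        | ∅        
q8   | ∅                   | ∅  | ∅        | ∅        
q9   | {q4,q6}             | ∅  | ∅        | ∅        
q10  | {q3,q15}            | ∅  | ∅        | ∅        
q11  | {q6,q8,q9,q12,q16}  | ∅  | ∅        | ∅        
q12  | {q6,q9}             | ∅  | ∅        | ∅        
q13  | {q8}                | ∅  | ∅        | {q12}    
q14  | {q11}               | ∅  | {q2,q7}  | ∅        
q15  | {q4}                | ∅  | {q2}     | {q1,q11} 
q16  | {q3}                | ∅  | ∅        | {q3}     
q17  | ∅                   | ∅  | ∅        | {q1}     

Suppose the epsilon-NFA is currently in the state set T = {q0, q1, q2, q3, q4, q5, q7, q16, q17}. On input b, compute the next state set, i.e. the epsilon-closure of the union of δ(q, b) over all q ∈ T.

q0 on b → {q13}.
q3 on b → {q3}.
No b-transition from q1, q2, q4, q5, q7, q16, q17.
Union after reading b: {q3, q13}.
Now take the epsilon-closure:
From q3 via epsilon: add q1.
From q13 via epsilon: add q8.
From q1 via epsilon: add q2, q17.
From q2 via epsilon: add q4, q5.
From q4 via epsilon: add q16.
No new states can be added; the closed set is {q1, q2, q3, q4, q5, q8, q13, q16, q17}.

{q1, q2, q3, q4, q5, q8, q13, q16, q17}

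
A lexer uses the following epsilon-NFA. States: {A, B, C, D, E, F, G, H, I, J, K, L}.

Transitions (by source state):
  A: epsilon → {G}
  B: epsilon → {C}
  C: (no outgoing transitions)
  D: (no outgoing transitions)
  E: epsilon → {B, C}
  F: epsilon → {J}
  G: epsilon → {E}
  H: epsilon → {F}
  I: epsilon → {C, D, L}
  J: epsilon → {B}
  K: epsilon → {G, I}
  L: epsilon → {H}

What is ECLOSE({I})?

{B, C, D, F, H, I, J, L}

Start with {I}.
From I via epsilon: add C, D, L.
From L via epsilon: add H.
From H via epsilon: add F.
From F via epsilon: add J.
From J via epsilon: add B.
No new states can be added; the closed set is {B, C, D, F, H, I, J, L}.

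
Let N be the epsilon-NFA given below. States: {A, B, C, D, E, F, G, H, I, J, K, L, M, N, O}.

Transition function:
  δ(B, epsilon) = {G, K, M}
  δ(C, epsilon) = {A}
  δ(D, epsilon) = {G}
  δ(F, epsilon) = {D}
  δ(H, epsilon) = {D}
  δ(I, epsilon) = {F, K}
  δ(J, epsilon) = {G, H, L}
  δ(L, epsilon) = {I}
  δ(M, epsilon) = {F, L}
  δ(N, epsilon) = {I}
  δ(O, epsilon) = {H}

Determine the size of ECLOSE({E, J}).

Start with {E, J}.
From J via epsilon: add G, H, L.
From H via epsilon: add D.
From L via epsilon: add I.
From I via epsilon: add F, K.
epsilon-closure = {D, E, F, G, H, I, J, K, L}, which has 9 states.

9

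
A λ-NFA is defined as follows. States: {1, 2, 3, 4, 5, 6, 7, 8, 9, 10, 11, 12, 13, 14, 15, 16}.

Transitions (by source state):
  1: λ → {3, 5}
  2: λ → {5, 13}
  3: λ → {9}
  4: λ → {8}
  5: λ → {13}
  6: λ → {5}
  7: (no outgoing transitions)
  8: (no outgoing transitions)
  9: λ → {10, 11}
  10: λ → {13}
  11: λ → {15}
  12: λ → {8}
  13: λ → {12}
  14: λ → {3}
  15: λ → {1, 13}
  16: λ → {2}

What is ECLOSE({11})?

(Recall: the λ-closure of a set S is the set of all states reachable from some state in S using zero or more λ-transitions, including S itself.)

{1, 3, 5, 8, 9, 10, 11, 12, 13, 15}

Start with {11}.
From 11 via λ: add 15.
From 15 via λ: add 1, 13.
From 1 via λ: add 3, 5.
From 13 via λ: add 12.
From 3 via λ: add 9.
From 12 via λ: add 8.
From 9 via λ: add 10.
No new states can be added; the closed set is {1, 3, 5, 8, 9, 10, 11, 12, 13, 15}.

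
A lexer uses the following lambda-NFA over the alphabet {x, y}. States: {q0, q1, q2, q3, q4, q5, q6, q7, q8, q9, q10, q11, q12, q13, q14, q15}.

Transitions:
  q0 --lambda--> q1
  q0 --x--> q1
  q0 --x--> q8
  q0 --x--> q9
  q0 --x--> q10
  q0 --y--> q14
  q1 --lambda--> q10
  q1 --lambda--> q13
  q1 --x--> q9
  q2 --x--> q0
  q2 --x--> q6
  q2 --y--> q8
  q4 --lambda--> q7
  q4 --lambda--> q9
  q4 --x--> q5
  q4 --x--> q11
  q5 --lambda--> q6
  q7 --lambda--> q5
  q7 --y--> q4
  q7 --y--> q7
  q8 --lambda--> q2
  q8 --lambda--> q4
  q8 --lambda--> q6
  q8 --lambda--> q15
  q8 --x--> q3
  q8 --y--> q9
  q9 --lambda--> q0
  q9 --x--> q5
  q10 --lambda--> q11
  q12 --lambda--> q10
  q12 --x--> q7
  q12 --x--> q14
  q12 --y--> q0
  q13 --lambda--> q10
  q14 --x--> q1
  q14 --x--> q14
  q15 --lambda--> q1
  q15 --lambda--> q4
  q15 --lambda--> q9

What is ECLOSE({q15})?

{q0, q1, q4, q5, q6, q7, q9, q10, q11, q13, q15}

Start with {q15}.
From q15 via lambda: add q1, q4, q9.
From q1 via lambda: add q10, q13.
From q4 via lambda: add q7.
From q9 via lambda: add q0.
From q7 via lambda: add q5.
From q10 via lambda: add q11.
From q5 via lambda: add q6.
No new states can be added; the closed set is {q0, q1, q4, q5, q6, q7, q9, q10, q11, q13, q15}.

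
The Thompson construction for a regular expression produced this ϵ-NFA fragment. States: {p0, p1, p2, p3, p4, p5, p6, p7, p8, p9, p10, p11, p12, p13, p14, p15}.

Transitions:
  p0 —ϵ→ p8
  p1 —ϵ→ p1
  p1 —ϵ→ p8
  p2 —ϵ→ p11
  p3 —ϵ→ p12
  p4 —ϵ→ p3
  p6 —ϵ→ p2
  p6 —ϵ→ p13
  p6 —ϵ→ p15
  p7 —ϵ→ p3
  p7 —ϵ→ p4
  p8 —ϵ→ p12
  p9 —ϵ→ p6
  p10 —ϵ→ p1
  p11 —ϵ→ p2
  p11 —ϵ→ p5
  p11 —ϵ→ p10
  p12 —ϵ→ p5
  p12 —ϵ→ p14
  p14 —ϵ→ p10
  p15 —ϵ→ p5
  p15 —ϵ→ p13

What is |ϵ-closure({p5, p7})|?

Start with {p5, p7}.
From p7 via ϵ: add p3, p4.
From p3 via ϵ: add p12.
From p12 via ϵ: add p14.
From p14 via ϵ: add p10.
From p10 via ϵ: add p1.
From p1 via ϵ: add p8.
ϵ-closure = {p1, p3, p4, p5, p7, p8, p10, p12, p14}, which has 9 states.

9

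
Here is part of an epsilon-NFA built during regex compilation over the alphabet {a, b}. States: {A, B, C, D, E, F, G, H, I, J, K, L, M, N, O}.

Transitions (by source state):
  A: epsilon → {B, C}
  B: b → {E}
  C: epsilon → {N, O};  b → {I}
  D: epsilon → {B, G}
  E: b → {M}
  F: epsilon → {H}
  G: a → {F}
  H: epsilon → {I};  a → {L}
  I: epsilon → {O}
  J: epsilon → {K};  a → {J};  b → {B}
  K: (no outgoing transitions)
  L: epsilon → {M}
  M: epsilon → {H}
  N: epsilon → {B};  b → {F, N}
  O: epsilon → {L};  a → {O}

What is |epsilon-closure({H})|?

5

Start with {H}.
From H via epsilon: add I.
From I via epsilon: add O.
From O via epsilon: add L.
From L via epsilon: add M.
epsilon-closure = {H, I, L, M, O}, which has 5 states.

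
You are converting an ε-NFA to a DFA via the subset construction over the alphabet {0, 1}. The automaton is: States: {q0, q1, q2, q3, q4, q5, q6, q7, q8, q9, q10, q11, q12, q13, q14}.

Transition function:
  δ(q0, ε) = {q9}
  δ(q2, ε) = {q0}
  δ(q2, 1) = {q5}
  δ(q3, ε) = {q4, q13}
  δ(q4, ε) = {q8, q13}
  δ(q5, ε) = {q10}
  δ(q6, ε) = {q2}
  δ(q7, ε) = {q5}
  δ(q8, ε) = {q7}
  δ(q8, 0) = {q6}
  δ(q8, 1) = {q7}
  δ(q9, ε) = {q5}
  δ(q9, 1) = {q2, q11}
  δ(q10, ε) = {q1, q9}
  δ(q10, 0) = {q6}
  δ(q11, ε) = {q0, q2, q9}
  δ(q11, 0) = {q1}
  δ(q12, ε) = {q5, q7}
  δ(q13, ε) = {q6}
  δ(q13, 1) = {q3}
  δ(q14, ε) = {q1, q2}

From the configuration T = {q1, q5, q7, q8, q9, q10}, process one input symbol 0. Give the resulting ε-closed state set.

{q0, q1, q2, q5, q6, q9, q10}

q8 on 0 → {q6}.
q10 on 0 → {q6}.
No 0-transition from q1, q5, q7, q9.
Union after reading 0: {q6}.
Now take the ε-closure:
From q6 via ε: add q2.
From q2 via ε: add q0.
From q0 via ε: add q9.
From q9 via ε: add q5.
From q5 via ε: add q10.
From q10 via ε: add q1.
No new states can be added; the closed set is {q0, q1, q2, q5, q6, q9, q10}.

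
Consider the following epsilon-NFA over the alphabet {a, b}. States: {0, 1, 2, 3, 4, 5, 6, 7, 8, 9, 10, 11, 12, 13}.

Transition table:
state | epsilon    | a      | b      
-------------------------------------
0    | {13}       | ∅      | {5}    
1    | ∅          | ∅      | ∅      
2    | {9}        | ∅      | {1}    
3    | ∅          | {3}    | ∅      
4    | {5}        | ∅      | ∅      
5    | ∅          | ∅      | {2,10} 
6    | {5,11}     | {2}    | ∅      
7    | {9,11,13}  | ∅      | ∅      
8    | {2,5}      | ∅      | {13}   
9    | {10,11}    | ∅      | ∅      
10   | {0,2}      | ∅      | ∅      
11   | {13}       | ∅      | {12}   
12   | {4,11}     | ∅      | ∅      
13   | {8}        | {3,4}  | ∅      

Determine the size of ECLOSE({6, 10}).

9

Start with {6, 10}.
From 6 via epsilon: add 5, 11.
From 10 via epsilon: add 0, 2.
From 0 via epsilon: add 13.
From 2 via epsilon: add 9.
From 13 via epsilon: add 8.
epsilon-closure = {0, 2, 5, 6, 8, 9, 10, 11, 13}, which has 9 states.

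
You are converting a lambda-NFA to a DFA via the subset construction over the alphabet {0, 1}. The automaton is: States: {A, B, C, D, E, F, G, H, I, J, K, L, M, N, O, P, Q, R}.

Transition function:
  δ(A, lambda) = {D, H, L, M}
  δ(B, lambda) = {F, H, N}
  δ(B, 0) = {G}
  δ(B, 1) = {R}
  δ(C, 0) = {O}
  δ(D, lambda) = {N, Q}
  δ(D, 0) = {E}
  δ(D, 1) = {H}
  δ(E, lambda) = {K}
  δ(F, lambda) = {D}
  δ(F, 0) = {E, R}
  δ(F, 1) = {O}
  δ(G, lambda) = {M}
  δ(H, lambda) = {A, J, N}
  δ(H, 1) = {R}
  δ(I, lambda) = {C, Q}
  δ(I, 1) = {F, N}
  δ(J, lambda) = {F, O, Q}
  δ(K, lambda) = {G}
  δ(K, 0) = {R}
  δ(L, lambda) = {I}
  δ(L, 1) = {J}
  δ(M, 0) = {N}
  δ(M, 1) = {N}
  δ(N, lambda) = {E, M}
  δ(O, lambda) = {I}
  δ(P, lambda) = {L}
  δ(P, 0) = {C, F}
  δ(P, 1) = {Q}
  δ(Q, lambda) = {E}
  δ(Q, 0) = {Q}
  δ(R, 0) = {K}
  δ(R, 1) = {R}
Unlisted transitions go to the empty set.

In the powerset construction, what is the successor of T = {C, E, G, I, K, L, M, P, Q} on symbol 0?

{C, D, E, F, G, I, K, M, N, O, Q, R}

C on 0 → {O}.
K on 0 → {R}.
M on 0 → {N}.
P on 0 → {C, F}.
Q on 0 → {Q}.
No 0-transition from E, G, I, L.
Union after reading 0: {C, F, N, O, Q, R}.
Now take the lambda-closure:
From F via lambda: add D.
From N via lambda: add E, M.
From O via lambda: add I.
From E via lambda: add K.
From K via lambda: add G.
No new states can be added; the closed set is {C, D, E, F, G, I, K, M, N, O, Q, R}.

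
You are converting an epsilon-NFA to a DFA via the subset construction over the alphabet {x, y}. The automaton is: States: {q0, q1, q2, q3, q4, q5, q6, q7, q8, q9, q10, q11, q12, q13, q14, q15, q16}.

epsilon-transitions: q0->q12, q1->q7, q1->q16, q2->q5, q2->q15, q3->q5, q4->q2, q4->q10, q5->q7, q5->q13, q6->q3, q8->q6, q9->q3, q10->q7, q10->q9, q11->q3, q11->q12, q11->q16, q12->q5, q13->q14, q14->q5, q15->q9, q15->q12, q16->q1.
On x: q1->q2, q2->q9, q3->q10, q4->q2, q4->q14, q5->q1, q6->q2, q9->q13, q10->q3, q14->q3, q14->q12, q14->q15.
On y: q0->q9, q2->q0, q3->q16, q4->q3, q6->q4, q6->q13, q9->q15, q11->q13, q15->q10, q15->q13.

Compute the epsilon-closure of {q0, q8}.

Start with {q0, q8}.
From q0 via epsilon: add q12.
From q8 via epsilon: add q6.
From q6 via epsilon: add q3.
From q12 via epsilon: add q5.
From q5 via epsilon: add q7, q13.
From q13 via epsilon: add q14.
No new states can be added; the closed set is {q0, q3, q5, q6, q7, q8, q12, q13, q14}.

{q0, q3, q5, q6, q7, q8, q12, q13, q14}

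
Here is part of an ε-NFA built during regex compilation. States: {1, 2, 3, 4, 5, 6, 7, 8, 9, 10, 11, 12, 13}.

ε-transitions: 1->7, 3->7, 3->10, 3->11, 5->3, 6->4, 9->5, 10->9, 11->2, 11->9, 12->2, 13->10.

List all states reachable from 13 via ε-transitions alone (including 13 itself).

Start with {13}.
From 13 via ε: add 10.
From 10 via ε: add 9.
From 9 via ε: add 5.
From 5 via ε: add 3.
From 3 via ε: add 7, 11.
From 11 via ε: add 2.
No new states can be added; the closed set is {2, 3, 5, 7, 9, 10, 11, 13}.

{2, 3, 5, 7, 9, 10, 11, 13}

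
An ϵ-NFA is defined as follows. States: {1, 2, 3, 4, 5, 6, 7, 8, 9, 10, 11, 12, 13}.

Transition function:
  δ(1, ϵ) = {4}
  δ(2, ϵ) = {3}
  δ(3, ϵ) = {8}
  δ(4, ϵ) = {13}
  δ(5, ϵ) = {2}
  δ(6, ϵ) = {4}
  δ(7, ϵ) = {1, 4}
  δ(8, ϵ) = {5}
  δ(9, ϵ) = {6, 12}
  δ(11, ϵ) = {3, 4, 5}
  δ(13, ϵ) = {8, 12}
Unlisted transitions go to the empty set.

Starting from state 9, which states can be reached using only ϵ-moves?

Start with {9}.
From 9 via ϵ: add 6, 12.
From 6 via ϵ: add 4.
From 4 via ϵ: add 13.
From 13 via ϵ: add 8.
From 8 via ϵ: add 5.
From 5 via ϵ: add 2.
From 2 via ϵ: add 3.
No new states can be added; the closed set is {2, 3, 4, 5, 6, 8, 9, 12, 13}.

{2, 3, 4, 5, 6, 8, 9, 12, 13}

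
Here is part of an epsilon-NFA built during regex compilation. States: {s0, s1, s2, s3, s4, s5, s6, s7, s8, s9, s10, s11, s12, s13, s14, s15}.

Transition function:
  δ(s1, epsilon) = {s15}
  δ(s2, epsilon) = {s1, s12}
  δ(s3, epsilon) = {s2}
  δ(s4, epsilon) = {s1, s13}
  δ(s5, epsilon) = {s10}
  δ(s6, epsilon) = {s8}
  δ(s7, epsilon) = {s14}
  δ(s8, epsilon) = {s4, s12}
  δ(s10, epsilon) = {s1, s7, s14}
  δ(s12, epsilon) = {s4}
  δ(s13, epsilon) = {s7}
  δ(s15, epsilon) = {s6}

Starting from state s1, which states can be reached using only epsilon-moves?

{s1, s4, s6, s7, s8, s12, s13, s14, s15}

Start with {s1}.
From s1 via epsilon: add s15.
From s15 via epsilon: add s6.
From s6 via epsilon: add s8.
From s8 via epsilon: add s4, s12.
From s4 via epsilon: add s13.
From s13 via epsilon: add s7.
From s7 via epsilon: add s14.
No new states can be added; the closed set is {s1, s4, s6, s7, s8, s12, s13, s14, s15}.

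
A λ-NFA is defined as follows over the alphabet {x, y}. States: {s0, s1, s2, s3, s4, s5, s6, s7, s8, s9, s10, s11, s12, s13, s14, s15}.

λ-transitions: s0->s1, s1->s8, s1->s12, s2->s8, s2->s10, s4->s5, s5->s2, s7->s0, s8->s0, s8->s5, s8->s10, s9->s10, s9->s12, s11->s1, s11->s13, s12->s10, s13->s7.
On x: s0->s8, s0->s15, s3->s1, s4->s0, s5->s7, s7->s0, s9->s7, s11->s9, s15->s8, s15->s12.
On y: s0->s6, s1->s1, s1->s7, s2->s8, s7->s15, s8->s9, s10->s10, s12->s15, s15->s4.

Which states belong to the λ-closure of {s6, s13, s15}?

Start with {s6, s13, s15}.
From s13 via λ: add s7.
From s7 via λ: add s0.
From s0 via λ: add s1.
From s1 via λ: add s8, s12.
From s8 via λ: add s5, s10.
From s5 via λ: add s2.
No new states can be added; the closed set is {s0, s1, s2, s5, s6, s7, s8, s10, s12, s13, s15}.

{s0, s1, s2, s5, s6, s7, s8, s10, s12, s13, s15}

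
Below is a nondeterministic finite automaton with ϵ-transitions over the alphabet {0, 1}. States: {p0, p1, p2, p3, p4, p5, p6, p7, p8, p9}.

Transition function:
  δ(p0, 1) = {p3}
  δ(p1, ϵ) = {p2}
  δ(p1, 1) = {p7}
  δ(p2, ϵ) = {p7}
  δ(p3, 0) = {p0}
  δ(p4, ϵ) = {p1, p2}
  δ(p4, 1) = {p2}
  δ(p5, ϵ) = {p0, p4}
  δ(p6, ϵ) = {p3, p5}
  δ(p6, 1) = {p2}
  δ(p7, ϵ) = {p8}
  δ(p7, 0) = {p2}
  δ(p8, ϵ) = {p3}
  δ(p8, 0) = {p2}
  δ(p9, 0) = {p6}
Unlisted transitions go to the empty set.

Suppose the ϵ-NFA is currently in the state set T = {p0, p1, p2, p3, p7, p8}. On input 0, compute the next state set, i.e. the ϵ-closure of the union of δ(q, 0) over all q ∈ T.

{p0, p2, p3, p7, p8}

p3 on 0 → {p0}.
p7 on 0 → {p2}.
p8 on 0 → {p2}.
No 0-transition from p0, p1, p2.
Union after reading 0: {p0, p2}.
Now take the ϵ-closure:
From p2 via ϵ: add p7.
From p7 via ϵ: add p8.
From p8 via ϵ: add p3.
No new states can be added; the closed set is {p0, p2, p3, p7, p8}.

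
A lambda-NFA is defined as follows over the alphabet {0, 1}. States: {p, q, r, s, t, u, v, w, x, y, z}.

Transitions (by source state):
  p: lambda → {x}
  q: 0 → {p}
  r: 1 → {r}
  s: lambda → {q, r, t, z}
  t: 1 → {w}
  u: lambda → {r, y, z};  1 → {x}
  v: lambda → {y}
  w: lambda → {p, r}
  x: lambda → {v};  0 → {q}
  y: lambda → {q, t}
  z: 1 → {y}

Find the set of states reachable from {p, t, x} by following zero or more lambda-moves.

Start with {p, t, x}.
From x via lambda: add v.
From v via lambda: add y.
From y via lambda: add q.
No new states can be added; the closed set is {p, q, t, v, x, y}.

{p, q, t, v, x, y}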